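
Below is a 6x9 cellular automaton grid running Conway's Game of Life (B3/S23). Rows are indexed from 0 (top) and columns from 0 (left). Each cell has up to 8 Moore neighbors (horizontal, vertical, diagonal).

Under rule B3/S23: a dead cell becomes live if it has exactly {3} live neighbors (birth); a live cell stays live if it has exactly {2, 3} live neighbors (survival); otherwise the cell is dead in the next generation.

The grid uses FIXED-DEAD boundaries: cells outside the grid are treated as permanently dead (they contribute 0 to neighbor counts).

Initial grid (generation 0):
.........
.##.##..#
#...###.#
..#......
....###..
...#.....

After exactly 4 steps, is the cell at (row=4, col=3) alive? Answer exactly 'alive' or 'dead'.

Answer: alive

Derivation:
Simulating step by step:
Generation 0 (given above): 15 live cells
Generation 1: 16 live cells
.........
.#.##.##.
..#.#.##.
...#...#.
...###...
....##...
Generation 2: 15 live cells
.........
..###.##.
..#.#...#
..#....#.
...#.##..
...#.#...
Generation 3: 22 live cells
...#.....
..#.##.#.
.##.###.#
..#.####.
..##.##..
.....##..
Generation 4: 13 live cells
...##....
.##....#.
.##.....#
.........
..##.....
....###..

Cell (4,3) at generation 4: 1 -> alive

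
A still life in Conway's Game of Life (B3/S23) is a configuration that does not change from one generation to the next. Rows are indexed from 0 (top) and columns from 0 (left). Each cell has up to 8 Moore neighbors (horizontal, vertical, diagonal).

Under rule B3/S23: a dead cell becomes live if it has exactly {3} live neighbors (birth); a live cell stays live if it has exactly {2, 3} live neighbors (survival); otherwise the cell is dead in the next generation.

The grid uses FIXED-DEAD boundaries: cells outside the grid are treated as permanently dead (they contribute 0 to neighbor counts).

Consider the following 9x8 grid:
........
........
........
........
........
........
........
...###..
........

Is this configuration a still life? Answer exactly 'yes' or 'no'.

Answer: no

Derivation:
Compute generation 1 and compare to generation 0 (given above):
Generation 1:
........
........
........
........
........
........
....#...
....#...
....#...
Cell (6,4) differs: gen0=0 vs gen1=1 -> NOT a still life.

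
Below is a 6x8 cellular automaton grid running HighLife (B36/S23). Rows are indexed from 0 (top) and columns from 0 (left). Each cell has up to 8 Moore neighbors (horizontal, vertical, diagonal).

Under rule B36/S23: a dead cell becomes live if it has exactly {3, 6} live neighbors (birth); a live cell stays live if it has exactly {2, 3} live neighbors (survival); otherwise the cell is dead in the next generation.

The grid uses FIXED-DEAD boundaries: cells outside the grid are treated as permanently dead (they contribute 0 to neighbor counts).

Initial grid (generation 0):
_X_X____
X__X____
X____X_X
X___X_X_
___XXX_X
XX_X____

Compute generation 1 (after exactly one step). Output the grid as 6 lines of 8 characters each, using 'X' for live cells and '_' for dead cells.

Simulating step by step:
Generation 0 (given above): 17 live cells
Generation 1: 20 live cells
(generation 1 grid is the final answer)

Answer: __X_____
XXX_X___
XX__XXX_
___X___X
XXXX_XX_
__XX____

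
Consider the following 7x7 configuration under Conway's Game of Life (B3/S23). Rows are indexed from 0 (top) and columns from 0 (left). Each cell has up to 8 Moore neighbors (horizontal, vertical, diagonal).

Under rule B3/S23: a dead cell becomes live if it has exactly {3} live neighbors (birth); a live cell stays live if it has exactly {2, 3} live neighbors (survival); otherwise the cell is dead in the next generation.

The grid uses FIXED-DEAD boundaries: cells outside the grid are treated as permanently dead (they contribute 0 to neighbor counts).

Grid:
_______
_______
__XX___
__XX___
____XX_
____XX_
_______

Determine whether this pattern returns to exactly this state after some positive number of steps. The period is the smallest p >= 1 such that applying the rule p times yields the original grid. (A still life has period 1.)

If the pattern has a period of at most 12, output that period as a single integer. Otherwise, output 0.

Simulating and comparing each generation to the original:
Gen 0 (original, given above): 8 live cells
Gen 1: 6 live cells, differs from original
Gen 2: 8 live cells, MATCHES original -> period = 2

Answer: 2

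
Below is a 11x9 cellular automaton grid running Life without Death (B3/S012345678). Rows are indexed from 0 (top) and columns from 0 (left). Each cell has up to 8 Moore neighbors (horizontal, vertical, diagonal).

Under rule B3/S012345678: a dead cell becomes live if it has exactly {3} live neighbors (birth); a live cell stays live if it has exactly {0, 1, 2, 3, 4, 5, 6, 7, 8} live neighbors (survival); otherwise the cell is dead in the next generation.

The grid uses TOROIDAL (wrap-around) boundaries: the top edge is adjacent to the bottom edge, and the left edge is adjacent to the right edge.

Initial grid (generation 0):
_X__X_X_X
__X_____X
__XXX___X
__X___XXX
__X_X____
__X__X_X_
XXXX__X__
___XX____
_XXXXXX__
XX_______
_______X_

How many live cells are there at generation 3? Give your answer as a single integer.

Answer: 67

Derivation:
Simulating step by step:
Generation 0 (given above): 35 live cells
Generation 1: 59 live cells
XX__X_X_X
_XX_XX__X
XXXXX___X
_XX_XXXXX
_XX_XX__X
__X_XXXX_
XXXX_XX__
X__XX_X__
XXXXXXX__
XX_XXXX__
_X_____XX
Generation 2: 67 live cells
XX_XX_X_X
_XX_XX__X
XXXXX___X
_XX_XXXXX
_XX_XX__X
__X_XXXXX
XXXX_XX_X
X__XX_XXX
XXXXXXXXX
XX_XXXX__
_X_X___XX
Generation 3: 67 live cells
XX_XX_X_X
_XX_XX__X
XXXXX___X
_XX_XXXXX
_XX_XX__X
__X_XXXXX
XXXX_XX_X
X__XX_XXX
XXXXXXXXX
XX_XXXX__
_X_X___XX
Population at generation 3: 67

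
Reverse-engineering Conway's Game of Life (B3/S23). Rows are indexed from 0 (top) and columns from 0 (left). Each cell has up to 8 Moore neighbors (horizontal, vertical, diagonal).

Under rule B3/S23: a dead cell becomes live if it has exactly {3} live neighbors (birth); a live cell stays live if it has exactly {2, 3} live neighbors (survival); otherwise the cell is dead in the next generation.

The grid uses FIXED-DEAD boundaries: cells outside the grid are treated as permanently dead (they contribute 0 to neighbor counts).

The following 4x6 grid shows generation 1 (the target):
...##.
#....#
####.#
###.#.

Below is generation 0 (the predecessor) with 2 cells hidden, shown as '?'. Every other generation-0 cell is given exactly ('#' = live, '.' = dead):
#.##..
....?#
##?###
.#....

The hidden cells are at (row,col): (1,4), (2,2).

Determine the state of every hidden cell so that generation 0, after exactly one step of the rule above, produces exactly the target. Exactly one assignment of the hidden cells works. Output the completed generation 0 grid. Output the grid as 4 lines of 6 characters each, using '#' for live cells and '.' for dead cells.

Hidden generation-0 cells (in order): (1,4), (2,2).
A hidden cell only influences target cells in its own 3x3 neighborhood. Try each of the 2^2 = 4 assignments, step the completed generation 0 forward once under B3/S23, and compare with the target:
  (1,4)=. (2,2)=. -> step gives (0,3)='.' but target has '#' -> reject
  (1,4)=. (2,2)=# -> step gives (0,3)='.' but target has '#' -> reject
  (1,4)=# (2,2)=. -> step reproduces the target at every cell -> ACCEPT
  (1,4)=# (2,2)=# -> step gives (3,2)='.' but target has '#' -> reject
Unique solution: (1,4)=live, (2,2)=dead.
Check: live-neighbor counts of every cell in the completed generation 0:
021232
344553
223243
323232
Applying B3/S23 to generation 0 with these counts gives:
...##.
#....#
####.#
###.#.
which matches the target exactly.

Answer: #.##..
....##
##.###
.#....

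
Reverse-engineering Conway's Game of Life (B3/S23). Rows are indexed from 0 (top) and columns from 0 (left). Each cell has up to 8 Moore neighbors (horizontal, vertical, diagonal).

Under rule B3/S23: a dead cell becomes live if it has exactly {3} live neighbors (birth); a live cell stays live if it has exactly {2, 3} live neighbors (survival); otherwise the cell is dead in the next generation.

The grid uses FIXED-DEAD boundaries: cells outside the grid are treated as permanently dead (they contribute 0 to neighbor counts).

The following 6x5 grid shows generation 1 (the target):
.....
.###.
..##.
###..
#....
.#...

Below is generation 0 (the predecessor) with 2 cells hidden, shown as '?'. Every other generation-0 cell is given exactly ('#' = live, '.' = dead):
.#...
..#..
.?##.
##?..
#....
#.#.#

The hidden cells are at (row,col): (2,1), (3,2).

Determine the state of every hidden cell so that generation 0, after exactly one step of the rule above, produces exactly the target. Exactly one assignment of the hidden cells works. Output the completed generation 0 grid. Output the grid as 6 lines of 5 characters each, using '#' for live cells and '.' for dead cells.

Answer: .#...
..#..
..##.
##...
#....
#.#.#

Derivation:
Hidden generation-0 cells (in order): (2,1), (3,2).
A hidden cell only influences target cells in its own 3x3 neighborhood. Try each of the 2^2 = 4 assignments, step the completed generation 0 forward once under B3/S23, and compare with the target:
  (2,1)=. (3,2)=. -> step reproduces the target at every cell -> ACCEPT
  (2,1)=. (3,2)=# -> step gives (2,2)='.' but target has '#' -> reject
  (2,1)=# (3,2)=. -> step gives (1,1)='.' but target has '#' -> reject
  (2,1)=# (3,2)=# -> step gives (1,1)='.' but target has '#' -> reject
Unique solution: (2,1)=dead, (3,2)=dead.
Check: live-neighbor counts of every cell in the completed generation 0:
11210
13331
24321
23321
35221
13020
Applying B3/S23 to generation 0 with these counts gives:
.....
.###.
..##.
###..
#....
.#...
which matches the target exactly.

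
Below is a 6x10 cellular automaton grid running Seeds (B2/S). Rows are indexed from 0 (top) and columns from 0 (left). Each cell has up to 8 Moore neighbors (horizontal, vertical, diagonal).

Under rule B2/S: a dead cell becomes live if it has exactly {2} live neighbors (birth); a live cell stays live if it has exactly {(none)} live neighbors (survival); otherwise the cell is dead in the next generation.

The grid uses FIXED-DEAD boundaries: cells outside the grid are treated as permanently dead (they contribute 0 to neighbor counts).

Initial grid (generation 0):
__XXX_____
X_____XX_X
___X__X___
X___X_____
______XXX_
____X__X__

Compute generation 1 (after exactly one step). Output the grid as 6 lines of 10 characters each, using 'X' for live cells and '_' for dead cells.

Simulating step by step:
Generation 0 (given above): 16 live cells
Generation 1: 16 live cells
(generation 1 grid is the final answer)

Answer: _X___XXXX_
_X______X_
XX__X___X_
___X____X_
___XX_____
_____X____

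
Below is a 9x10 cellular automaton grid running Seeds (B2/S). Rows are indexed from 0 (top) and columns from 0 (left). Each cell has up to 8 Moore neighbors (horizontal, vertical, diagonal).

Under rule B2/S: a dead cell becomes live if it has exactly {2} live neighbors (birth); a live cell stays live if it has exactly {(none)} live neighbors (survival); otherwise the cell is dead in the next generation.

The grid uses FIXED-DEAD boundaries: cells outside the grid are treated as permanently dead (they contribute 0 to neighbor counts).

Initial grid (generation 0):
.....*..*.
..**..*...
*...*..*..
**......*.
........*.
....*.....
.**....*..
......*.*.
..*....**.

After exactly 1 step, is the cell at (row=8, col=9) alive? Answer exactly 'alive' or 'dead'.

Answer: alive

Derivation:
Simulating step by step:
Generation 0 (given above): 21 live cells
Generation 1: 28 live cells
..***.**..
.*......*.
.....**.*.
.........*
**.....*.*
.***...**.
...*.**.*.
...*.....*
......*..*

Cell (8,9) at generation 1: 1 -> alive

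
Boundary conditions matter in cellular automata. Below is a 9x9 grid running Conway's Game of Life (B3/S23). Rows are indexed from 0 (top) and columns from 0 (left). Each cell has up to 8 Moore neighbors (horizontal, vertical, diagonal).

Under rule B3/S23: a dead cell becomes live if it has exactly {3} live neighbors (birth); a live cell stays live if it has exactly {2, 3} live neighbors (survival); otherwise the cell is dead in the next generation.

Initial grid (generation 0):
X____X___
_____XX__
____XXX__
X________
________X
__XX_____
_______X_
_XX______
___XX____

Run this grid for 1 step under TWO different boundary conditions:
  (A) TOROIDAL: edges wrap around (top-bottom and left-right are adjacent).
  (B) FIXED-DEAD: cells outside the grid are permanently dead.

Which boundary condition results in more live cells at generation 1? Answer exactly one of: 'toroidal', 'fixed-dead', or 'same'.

Answer: toroidal

Derivation:
Under TOROIDAL boundary, generation 1:
_____XX__
_________
____X_X__
_____X___
_________
_________
_X_X_____
__XX_____
_XXXX____
Population = 13

Under FIXED-DEAD boundary, generation 1:
_____XX__
_________
____X_X__
_____X___
_________
_________
_X_X_____
__XX_____
__XX_____
Population = 11

Comparison: toroidal=13, fixed-dead=11 -> toroidal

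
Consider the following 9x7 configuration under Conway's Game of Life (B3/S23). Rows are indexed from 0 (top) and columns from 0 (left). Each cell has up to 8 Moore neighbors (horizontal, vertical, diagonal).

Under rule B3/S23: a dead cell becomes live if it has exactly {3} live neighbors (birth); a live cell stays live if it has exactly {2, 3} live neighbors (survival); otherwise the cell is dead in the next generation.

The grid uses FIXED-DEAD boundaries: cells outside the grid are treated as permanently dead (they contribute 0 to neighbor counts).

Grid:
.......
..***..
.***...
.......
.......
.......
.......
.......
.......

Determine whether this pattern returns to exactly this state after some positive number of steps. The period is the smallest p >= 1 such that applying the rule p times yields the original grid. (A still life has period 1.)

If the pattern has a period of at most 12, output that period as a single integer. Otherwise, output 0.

Answer: 2

Derivation:
Simulating and comparing each generation to the original:
Gen 0 (original, given above): 6 live cells
Gen 1: 6 live cells, differs from original
Gen 2: 6 live cells, MATCHES original -> period = 2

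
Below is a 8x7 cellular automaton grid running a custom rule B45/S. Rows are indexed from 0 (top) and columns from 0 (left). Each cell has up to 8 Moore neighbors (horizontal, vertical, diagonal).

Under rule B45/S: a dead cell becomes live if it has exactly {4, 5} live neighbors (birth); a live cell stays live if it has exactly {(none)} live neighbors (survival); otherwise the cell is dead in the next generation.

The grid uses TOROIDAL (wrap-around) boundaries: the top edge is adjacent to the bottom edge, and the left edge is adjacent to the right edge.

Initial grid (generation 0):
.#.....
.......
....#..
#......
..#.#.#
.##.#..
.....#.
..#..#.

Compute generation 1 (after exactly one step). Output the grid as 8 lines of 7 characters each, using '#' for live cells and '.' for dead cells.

Simulating step by step:
Generation 0 (given above): 12 live cells
Generation 1: 4 live cells
(generation 1 grid is the final answer)

Answer: .......
.......
.......
.......
.#.#...
...#.#.
.......
.......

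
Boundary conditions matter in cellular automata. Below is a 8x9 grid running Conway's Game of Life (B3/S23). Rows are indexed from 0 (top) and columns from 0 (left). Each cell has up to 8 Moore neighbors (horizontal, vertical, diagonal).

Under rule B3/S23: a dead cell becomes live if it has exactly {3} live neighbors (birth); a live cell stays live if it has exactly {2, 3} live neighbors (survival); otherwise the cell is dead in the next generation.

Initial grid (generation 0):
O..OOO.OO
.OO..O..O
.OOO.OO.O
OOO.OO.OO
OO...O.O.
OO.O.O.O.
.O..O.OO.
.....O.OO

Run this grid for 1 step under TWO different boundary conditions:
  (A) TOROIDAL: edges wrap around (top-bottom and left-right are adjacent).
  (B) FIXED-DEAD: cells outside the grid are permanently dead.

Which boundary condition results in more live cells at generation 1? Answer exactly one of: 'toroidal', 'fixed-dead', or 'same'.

Answer: fixed-dead

Derivation:
Under TOROIDAL boundary, generation 1:
.OOO.O...
.........
.........
.........
...O.O.O.
.....O.O.
.OO.O....
...O.....
Population = 13

Under FIXED-DEAD boundary, generation 1:
.OOOOOOOO
O.......O
........O
........O
...O.O.O.
.....O.OO
OOO.O....
.....O.OO
Population = 25

Comparison: toroidal=13, fixed-dead=25 -> fixed-dead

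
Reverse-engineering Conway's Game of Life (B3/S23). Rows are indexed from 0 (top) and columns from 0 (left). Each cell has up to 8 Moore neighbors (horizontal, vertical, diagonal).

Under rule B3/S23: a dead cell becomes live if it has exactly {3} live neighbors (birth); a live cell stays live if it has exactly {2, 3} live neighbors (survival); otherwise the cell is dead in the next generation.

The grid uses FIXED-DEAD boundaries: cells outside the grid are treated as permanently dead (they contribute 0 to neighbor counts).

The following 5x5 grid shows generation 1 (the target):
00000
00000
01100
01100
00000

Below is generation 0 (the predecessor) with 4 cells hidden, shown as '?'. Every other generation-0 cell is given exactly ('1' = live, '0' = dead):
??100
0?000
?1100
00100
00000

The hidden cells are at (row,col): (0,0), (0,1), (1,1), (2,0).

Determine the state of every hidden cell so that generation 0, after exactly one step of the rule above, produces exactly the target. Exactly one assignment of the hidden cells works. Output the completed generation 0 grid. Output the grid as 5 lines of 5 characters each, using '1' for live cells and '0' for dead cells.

Answer: 01100
00000
01100
00100
00000

Derivation:
Hidden generation-0 cells (in order): (0,0), (0,1), (1,1), (2,0).
A hidden cell only influences target cells in its own 3x3 neighborhood. Try each of the 2^4 = 16 assignments, step the completed generation 0 forward once under B3/S23, and compare with the target:
  (0,0)=0 (0,1)=0 (1,1)=0 (2,0)=0 -> step gives (1,1)='1' but target has '0' -> reject
  (0,0)=0 (0,1)=0 (1,1)=0 (2,0)=1 -> step gives (1,2)='1' but target has '0' -> reject
  (0,0)=0 (0,1)=0 (1,1)=1 (2,0)=0 -> step gives (1,1)='1' but target has '0' -> reject
  (0,0)=0 (0,1)=0 (1,1)=1 (2,0)=1 -> step gives (1,0)='1' but target has '0' -> reject
  (0,0)=0 (0,1)=1 (1,1)=0 (2,0)=0 -> step reproduces the target at every cell -> ACCEPT
  (0,0)=0 (0,1)=1 (1,1)=0 (2,0)=1 -> step gives (1,0)='1' but target has '0' -> reject
  (0,0)=0 (0,1)=1 (1,1)=1 (2,0)=0 -> step gives (0,1)='1' but target has '0' -> reject
  (0,0)=0 (0,1)=1 (1,1)=1 (2,0)=1 -> step gives (0,1)='1' but target has '0' -> reject
  (0,0)=1 (0,1)=0 (1,1)=0 (2,0)=0 -> step gives (1,2)='1' but target has '0' -> reject
  (0,0)=1 (0,1)=0 (1,1)=0 (2,0)=1 -> step gives (1,0)='1' but target has '0' -> reject
  (0,0)=1 (0,1)=0 (1,1)=1 (2,0)=0 -> step gives (0,1)='1' but target has '0' -> reject
  (0,0)=1 (0,1)=0 (1,1)=1 (2,0)=1 -> step gives (0,1)='1' but target has '0' -> reject
  (0,0)=1 (0,1)=1 (1,1)=0 (2,0)=0 -> step gives (0,1)='1' but target has '0' -> reject
  (0,0)=1 (0,1)=1 (1,1)=0 (2,0)=1 -> step gives (0,1)='1' but target has '0' -> reject
  (0,0)=1 (0,1)=1 (1,1)=1 (2,0)=0 -> step gives (0,0)='1' but target has '0' -> reject
  (0,0)=1 (0,1)=1 (1,1)=1 (2,0)=1 -> step gives (0,0)='1' but target has '0' -> reject
Unique solution: (0,0)=dead, (0,1)=live, (1,1)=dead, (2,0)=dead.
Check: live-neighbor counts of every cell in the completed generation 0:
11110
24420
12220
13220
01110
Applying B3/S23 to generation 0 with these counts gives:
00000
00000
01100
01100
00000
which matches the target exactly.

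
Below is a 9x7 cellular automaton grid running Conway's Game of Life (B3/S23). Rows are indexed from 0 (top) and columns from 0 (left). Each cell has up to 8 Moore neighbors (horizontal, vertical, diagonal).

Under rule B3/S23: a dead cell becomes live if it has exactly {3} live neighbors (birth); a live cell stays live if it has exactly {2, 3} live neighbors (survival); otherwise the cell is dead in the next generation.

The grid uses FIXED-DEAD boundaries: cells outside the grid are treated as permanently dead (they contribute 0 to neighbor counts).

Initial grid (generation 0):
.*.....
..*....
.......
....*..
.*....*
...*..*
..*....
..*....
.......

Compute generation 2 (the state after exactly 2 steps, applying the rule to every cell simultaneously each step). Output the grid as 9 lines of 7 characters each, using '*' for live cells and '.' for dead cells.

Answer: .......
.......
.......
.......
.......
..**...
..**...
.......
.......

Derivation:
Simulating step by step:
Generation 0 (given above): 9 live cells
Generation 1: 4 live cells
.......
.......
.......
.......
.....*.
..*....
..**...
.......
.......
Generation 2: 4 live cells
(generation 2 grid is the final answer)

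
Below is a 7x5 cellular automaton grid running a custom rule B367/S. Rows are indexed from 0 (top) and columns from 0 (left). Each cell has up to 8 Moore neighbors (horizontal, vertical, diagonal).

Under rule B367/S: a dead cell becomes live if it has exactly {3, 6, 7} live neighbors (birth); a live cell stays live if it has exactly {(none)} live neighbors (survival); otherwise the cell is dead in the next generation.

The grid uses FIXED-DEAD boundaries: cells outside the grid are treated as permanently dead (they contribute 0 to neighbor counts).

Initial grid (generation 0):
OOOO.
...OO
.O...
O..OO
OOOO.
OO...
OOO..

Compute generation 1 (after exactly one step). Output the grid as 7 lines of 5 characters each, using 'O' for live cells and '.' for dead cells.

Answer: ....O
O....
..O..
.....
....O
..OO.
.....

Derivation:
Simulating step by step:
Generation 0 (given above): 19 live cells
Generation 1: 6 live cells
(generation 1 grid is the final answer)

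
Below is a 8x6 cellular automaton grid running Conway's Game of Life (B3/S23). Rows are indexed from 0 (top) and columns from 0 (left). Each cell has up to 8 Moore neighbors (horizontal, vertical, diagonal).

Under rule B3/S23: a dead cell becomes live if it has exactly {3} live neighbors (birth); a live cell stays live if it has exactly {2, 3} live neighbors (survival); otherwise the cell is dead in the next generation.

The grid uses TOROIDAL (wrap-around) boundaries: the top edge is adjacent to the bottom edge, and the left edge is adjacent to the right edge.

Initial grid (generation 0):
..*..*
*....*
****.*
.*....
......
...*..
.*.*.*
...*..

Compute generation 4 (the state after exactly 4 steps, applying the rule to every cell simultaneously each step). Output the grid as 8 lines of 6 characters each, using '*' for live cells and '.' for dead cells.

Answer: .....*
*...**
.****.
..***.
..*.*.
..*.*.
..*.**
*....*

Derivation:
Simulating step by step:
Generation 0 (given above): 15 live cells
Generation 1: 13 live cells
*...**
...*..
..*.**
.*....
......
..*.*.
...*..
*..*..
Generation 2: 15 live cells
*..***
*..*..
..***.
......
......
...*..
..***.
*..*..
Generation 3: 17 live cells
****..
**....
..***.
...*..
......
..***.
..*.*.
**....
Generation 4: 20 live cells
(generation 4 grid is the final answer)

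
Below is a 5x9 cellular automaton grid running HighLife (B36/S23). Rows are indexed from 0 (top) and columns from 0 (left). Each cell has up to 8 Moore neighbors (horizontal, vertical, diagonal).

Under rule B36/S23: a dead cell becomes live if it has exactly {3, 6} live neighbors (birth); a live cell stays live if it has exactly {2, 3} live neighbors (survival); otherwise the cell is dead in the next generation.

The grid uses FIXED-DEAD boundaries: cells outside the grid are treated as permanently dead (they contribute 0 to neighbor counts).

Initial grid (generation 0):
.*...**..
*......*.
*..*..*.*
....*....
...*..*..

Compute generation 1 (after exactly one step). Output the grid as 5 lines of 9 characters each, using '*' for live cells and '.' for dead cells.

Simulating step by step:
Generation 0 (given above): 12 live cells
Generation 1: 10 live cells
(generation 1 grid is the final answer)

Answer: ......*..
**...*.*.
.......*.
...***.*.
.........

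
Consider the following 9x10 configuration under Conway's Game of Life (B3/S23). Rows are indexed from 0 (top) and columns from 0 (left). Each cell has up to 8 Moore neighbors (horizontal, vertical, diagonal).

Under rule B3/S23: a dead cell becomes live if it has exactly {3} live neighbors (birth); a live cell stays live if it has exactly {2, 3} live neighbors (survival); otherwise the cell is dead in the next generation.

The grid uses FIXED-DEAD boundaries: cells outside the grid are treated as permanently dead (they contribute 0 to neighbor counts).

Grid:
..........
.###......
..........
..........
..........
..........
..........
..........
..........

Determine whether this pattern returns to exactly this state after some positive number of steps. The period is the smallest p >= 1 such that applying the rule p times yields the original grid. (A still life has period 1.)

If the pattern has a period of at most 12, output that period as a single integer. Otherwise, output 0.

Simulating and comparing each generation to the original:
Gen 0 (original, given above): 3 live cells
Gen 1: 3 live cells, differs from original
Gen 2: 3 live cells, MATCHES original -> period = 2

Answer: 2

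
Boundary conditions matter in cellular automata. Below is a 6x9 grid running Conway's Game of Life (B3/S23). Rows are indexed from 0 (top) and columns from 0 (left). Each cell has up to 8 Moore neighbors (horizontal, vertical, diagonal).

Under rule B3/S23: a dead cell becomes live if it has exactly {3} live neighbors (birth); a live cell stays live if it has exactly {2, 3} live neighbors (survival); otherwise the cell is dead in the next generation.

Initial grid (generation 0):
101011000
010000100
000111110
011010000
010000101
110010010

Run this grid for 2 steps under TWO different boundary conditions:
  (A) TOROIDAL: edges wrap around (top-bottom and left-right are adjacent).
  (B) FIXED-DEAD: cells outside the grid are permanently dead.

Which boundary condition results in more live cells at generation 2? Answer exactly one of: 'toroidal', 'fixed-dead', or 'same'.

Under TOROIDAL boundary, generation 2:
100000001
000000000
000011111
110000000
100001011
110000000
Population = 15

Under FIXED-DEAD boundary, generation 2:
011000000
110111010
100011110
010000010
100110100
000000100
Population = 20

Comparison: toroidal=15, fixed-dead=20 -> fixed-dead

Answer: fixed-dead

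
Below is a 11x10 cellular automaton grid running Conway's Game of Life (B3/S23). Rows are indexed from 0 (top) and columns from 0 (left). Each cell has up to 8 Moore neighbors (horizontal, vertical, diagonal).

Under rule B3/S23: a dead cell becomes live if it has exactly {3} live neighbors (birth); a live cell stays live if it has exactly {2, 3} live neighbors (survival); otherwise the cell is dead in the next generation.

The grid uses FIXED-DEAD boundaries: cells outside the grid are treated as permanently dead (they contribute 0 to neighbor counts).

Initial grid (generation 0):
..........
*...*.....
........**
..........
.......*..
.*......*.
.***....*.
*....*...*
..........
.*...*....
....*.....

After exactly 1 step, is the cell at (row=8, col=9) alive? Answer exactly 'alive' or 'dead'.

Simulating step by step:
Generation 0 (given above): 17 live cells
Generation 1: 11 live cells
..........
..........
..........
........*.
..........
.*.....**.
***.....**
.**.......
..........
..........
..........

Cell (8,9) at generation 1: 0 -> dead

Answer: dead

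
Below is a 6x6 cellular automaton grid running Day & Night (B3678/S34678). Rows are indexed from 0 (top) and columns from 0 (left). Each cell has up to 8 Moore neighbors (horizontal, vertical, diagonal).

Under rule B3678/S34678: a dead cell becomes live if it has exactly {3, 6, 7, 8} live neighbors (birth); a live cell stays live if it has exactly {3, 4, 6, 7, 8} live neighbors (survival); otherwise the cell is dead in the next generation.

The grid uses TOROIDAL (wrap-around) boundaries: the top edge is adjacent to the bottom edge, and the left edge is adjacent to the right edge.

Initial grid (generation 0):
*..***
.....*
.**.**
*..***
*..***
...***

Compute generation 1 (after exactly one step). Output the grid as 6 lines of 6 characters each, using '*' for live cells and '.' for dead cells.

Answer: *..**.
.**.*.
......
....**
*.*.**
..*.**

Derivation:
Simulating step by step:
Generation 0 (given above): 20 live cells
Generation 1: 15 live cells
(generation 1 grid is the final answer)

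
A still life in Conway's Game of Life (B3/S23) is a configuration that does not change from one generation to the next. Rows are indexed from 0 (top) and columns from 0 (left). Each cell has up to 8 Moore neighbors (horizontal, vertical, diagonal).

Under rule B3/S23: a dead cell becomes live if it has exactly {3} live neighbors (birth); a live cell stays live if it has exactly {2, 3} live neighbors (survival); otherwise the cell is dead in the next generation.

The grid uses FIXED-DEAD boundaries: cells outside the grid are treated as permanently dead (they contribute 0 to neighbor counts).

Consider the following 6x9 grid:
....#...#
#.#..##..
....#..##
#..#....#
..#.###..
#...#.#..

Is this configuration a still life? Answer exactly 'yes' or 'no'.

Answer: no

Derivation:
Compute generation 1 and compare to generation 0 (given above):
Generation 1:
.....#...
...####.#
.#.######
...#..#.#
.#..#.##.
...##.#..
Cell (0,4) differs: gen0=1 vs gen1=0 -> NOT a still life.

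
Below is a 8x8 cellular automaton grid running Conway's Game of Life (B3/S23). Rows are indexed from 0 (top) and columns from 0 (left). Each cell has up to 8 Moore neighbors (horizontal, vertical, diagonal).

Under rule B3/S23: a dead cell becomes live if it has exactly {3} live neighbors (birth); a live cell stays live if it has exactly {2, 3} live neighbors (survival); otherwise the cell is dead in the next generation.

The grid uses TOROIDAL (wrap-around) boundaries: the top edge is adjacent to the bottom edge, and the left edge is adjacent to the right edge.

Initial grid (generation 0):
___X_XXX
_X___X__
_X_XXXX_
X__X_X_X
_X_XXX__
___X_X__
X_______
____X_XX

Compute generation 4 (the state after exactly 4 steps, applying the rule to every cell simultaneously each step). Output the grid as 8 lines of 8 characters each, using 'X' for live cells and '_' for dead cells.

Answer: __X_____
_______X
________
XX_XXX__
_X__X___
XX___XXX
XXXX__X_
__X___X_

Derivation:
Simulating step by step:
Generation 0 (given above): 25 live cells
Generation 1: 23 live cells
X______X
X__X___X
_X_X___X
XX_____X
X__X_X__
__XX_X__
____XXXX
X___X___
Generation 2: 21 live cells
_X______
_XX___X_
_X____X_
_X__X_XX
X__X__XX
__XX___X
______XX
X___X___
Generation 3: 22 live cells
XXX_____
XXX_____
_X____X_
_XX_____
_X_XXX__
__XX____
X__X__XX
X______X
Generation 4: 21 live cells
(generation 4 grid is the final answer)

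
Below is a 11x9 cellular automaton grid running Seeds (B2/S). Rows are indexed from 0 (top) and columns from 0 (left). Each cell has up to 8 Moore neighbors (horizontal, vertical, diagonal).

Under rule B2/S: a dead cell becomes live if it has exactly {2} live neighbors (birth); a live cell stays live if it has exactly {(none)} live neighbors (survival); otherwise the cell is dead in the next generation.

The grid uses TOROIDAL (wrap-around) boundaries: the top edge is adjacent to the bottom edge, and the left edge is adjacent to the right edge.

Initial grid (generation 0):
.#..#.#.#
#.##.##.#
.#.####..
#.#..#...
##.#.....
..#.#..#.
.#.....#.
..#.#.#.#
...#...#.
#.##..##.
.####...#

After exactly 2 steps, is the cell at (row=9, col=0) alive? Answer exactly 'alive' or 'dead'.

Answer: dead

Derivation:
Simulating step by step:
Generation 0 (given above): 42 live cells
Generation 1: 11 live cells
.........
.........
.........
........#
.....##..
......#..
#...#....
##...#...
#........
.....#...
.........
Generation 2: 12 live cells
.........
.........
.........
.....###.
.........
....#..#.
......#.#
....#....
....###.#
.........
.........

Cell (9,0) at generation 2: 0 -> dead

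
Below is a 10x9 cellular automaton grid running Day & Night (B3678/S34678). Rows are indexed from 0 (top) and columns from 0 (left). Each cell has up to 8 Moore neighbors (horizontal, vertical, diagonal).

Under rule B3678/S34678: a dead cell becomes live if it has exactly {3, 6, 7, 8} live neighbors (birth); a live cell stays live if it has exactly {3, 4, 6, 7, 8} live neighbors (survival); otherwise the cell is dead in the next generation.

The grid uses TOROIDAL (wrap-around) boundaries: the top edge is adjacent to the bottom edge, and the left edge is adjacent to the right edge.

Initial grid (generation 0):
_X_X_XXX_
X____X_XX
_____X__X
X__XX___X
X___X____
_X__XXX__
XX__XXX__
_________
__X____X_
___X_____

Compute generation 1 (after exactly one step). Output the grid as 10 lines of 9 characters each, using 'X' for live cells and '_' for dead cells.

Answer: X_X___XX_
X____XXXX
______X__
X___XX__X
XX__X___X
_X_XXXX__
____X_X__
_X___XX__
_________
____X__X_

Derivation:
Simulating step by step:
Generation 0 (given above): 29 live cells
Generation 1: 30 live cells
(generation 1 grid is the final answer)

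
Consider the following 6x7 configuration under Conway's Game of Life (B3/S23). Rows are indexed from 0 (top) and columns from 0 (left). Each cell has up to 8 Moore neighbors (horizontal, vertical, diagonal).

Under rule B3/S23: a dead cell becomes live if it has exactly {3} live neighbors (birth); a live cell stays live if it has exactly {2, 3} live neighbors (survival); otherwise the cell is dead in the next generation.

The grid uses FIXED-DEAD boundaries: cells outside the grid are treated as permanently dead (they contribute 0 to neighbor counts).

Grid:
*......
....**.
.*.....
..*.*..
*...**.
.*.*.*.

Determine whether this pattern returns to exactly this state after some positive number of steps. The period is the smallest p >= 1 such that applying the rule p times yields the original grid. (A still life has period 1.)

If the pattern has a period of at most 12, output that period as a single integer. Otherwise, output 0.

Simulating and comparing each generation to the original:
Gen 0 (original, given above): 12 live cells
Gen 1: 11 live cells, differs from original
Gen 2: 11 live cells, differs from original
Gen 3: 13 live cells, differs from original
Gen 4: 12 live cells, differs from original
Gen 5: 11 live cells, differs from original
Gen 6: 12 live cells, differs from original
Gen 7: 7 live cells, differs from original
Gen 8: 7 live cells, differs from original
Gen 9: 9 live cells, differs from original
Gen 10: 8 live cells, differs from original
Gen 11: 9 live cells, differs from original
Gen 12: 12 live cells, differs from original
No period found within 12 steps.

Answer: 0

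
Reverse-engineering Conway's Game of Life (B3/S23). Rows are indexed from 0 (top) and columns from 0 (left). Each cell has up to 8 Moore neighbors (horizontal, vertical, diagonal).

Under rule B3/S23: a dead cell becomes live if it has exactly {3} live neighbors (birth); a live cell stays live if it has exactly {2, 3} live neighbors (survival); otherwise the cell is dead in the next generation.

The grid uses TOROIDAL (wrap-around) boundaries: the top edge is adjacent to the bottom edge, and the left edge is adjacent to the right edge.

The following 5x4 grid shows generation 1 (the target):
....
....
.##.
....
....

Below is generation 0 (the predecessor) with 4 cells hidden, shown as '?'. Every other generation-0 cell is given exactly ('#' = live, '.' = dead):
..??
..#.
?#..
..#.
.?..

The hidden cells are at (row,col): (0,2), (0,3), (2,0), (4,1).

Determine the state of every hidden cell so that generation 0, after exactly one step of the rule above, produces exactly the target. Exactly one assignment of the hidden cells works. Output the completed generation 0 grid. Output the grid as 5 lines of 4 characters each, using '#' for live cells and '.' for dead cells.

Answer: ....
..#.
.#..
..#.
....

Derivation:
Hidden generation-0 cells (in order): (0,2), (0,3), (2,0), (4,1).
A hidden cell only influences target cells in its own 3x3 neighborhood. Try each of the 2^4 = 16 assignments, step the completed generation 0 forward once under B3/S23, and compare with the target:
  (0,2)=. (0,3)=. (2,0)=. (4,1)=. -> step reproduces the target at every cell -> ACCEPT
  (0,2)=. (0,3)=. (2,0)=. (4,1)=# -> step gives (3,1)='#' but target has '.' -> reject
  (0,2)=. (0,3)=. (2,0)=# (4,1)=. -> step gives (1,1)='#' but target has '.' -> reject
  (0,2)=. (0,3)=. (2,0)=# (4,1)=# -> step gives (1,1)='#' but target has '.' -> reject
  (0,2)=. (0,3)=# (2,0)=. (4,1)=. -> step gives (1,2)='#' but target has '.' -> reject
  (0,2)=. (0,3)=# (2,0)=. (4,1)=# -> step gives (0,2)='#' but target has '.' -> reject
  (0,2)=. (0,3)=# (2,0)=# (4,1)=. -> step gives (1,0)='#' but target has '.' -> reject
  (0,2)=. (0,3)=# (2,0)=# (4,1)=# -> step gives (0,2)='#' but target has '.' -> reject
  (0,2)=# (0,3)=. (2,0)=. (4,1)=. -> step gives (1,1)='#' but target has '.' -> reject
  (0,2)=# (0,3)=. (2,0)=. (4,1)=# -> step gives (0,1)='#' but target has '.' -> reject
  (0,2)=# (0,3)=. (2,0)=# (4,1)=. -> step gives (1,2)='#' but target has '.' -> reject
  (0,2)=# (0,3)=. (2,0)=# (4,1)=# -> step gives (0,1)='#' but target has '.' -> reject
  (0,2)=# (0,3)=# (2,0)=. (4,1)=. -> step gives (0,2)='#' but target has '.' -> reject
  (0,2)=# (0,3)=# (2,0)=. (4,1)=# -> step gives (0,1)='#' but target has '.' -> reject
  (0,2)=# (0,3)=# (2,0)=# (4,1)=. -> step gives (0,2)='#' but target has '.' -> reject
  (0,2)=# (0,3)=# (2,0)=# (4,1)=# -> step gives (0,1)='#' but target has '.' -> reject
Unique solution: (0,2)=dead, (0,3)=dead, (2,0)=dead, (4,1)=dead.
Check: live-neighbor counts of every cell in the completed generation 0:
0111
1211
1232
1211
0111
Applying B3/S23 to generation 0 with these counts gives:
....
....
.##.
....
....
which matches the target exactly.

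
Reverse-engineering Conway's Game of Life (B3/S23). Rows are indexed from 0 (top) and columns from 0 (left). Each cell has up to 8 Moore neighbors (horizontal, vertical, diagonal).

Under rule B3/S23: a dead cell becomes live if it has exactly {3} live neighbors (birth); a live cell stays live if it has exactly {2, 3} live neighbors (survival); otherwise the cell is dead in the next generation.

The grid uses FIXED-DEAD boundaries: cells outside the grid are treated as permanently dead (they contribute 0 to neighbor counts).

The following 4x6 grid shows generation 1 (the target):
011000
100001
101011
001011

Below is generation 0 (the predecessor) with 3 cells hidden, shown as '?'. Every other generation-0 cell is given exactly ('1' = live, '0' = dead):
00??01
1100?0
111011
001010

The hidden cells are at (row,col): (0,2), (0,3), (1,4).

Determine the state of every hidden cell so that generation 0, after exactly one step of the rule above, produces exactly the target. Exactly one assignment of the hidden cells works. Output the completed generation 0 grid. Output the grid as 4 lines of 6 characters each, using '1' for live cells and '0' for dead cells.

Hidden generation-0 cells (in order): (0,2), (0,3), (1,4).
A hidden cell only influences target cells in its own 3x3 neighborhood. Try each of the 2^3 = 8 assignments, step the completed generation 0 forward once under B3/S23, and compare with the target:
  (0,2)=0 (0,3)=0 (1,4)=0 -> step gives (0,1)='0' but target has '1' -> reject
  (0,2)=0 (0,3)=0 (1,4)=1 -> step gives (0,1)='0' but target has '1' -> reject
  (0,2)=0 (0,3)=1 (1,4)=0 -> step gives (0,1)='0' but target has '1' -> reject
  (0,2)=0 (0,3)=1 (1,4)=1 -> step gives (0,1)='0' but target has '1' -> reject
  (0,2)=1 (0,3)=0 (1,4)=0 -> step gives (0,2)='0' but target has '1' -> reject
  (0,2)=1 (0,3)=0 (1,4)=1 -> step gives (0,2)='0' but target has '1' -> reject
  (0,2)=1 (0,3)=1 (1,4)=0 -> step reproduces the target at every cell -> ACCEPT
  (0,2)=1 (0,3)=1 (1,4)=1 -> step gives (0,3)='1' but target has '0' -> reject
Unique solution: (0,2)=live, (0,3)=live, (1,4)=dead.
Check: live-neighbor counts of every cell in the completed generation 0:
232120
355443
353422
242423
Applying B3/S23 to generation 0 with these counts gives:
011000
100001
101011
001011
which matches the target exactly.

Answer: 001101
110000
111011
001010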